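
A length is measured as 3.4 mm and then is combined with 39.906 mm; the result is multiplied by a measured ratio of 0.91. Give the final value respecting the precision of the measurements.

3.4 mm + 39.906 mm = 43.306 mm; the sum is limited to 1 decimal place (3 s.f.).
Carrying full precision, 43.306 × 0.91 = 39.40846 mm; 0.91 has 2 s.f., so the result keeps min(3, 2) = 2 s.f.
Rounded to 2 significant figures: 39 mm.

39 mm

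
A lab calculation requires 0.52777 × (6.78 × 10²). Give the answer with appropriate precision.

3.58 × 10²

0.52777 × (6.78 × 10²) = 357.82806
Multiplication/division keeps the fewest significant figures: 0.52777 → 5 s.f., 6.78 × 10² → 3 s.f.; limit is 3.
Rounded to 3 significant figures: 3.58 × 10².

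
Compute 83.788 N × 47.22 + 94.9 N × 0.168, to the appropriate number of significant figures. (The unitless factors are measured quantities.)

3972 N

83.788 × 47.22 = 3956.46936 → 3956 N (4 s.f., last digit at the 10^0 place).
94.9 × 0.168 = 15.9432 → 15.9 N (3 s.f., last digit at the 10^-1 place).
Sum: 3972.41256 N; keep the coarser place, 10^0.
Result: 3972 N.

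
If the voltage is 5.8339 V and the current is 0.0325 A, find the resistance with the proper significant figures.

resistance = 5.8339 V ÷ 0.0325 A = 179.504615385… Ω.
5.8339 has 5 significant figures; 0.0325 has 3.
Division/multiplication keeps the fewest: 3 significant figures.
Rounded: 1.80 × 10^2 Ω.

1.80 × 10^2 Ω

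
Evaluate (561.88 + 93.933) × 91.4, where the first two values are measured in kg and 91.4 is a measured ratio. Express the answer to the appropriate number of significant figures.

5.99 × 10⁴ kg

561.88 kg + 93.933 kg = 655.813 kg; the sum is limited to 2 decimal places (5 s.f.).
Carrying full precision, 655.813 × 91.4 = 59941.3082 kg; 91.4 has 3 s.f., so the result keeps min(5, 3) = 3 s.f.
Rounded to 3 significant figures: 5.99 × 10⁴ kg.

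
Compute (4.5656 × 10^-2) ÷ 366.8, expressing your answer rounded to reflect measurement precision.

(4.5656 × 10^-2) ÷ 366.8 = 0.000124471101418…
Multiplication/division keeps the fewest significant figures: 4.5656 × 10^-2 → 5 s.f., 366.8 → 4 s.f.; limit is 4.
Rounded to 4 significant figures: 1.245 × 10^-4.

1.245 × 10^-4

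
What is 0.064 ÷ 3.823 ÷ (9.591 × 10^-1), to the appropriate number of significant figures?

0.017

0.064 ÷ 3.823 ÷ (9.591 × 10^-1) = 0.0174546757299…
Multiplication/division keeps the fewest significant figures: 0.064 → 2 s.f., 3.823 → 4 s.f., 9.591 × 10^-1 → 4 s.f.; limit is 2.
Rounded to 2 significant figures: 0.017.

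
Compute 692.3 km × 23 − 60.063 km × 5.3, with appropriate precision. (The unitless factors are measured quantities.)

692.3 × 23 = 15922.9 → 1.6 × 10^4 km (2 s.f., last digit at the 10^3 place).
60.063 × 5.3 = 318.3339 → 3.2 × 10^2 km (2 s.f., last digit at the 10^1 place).
Difference: 15604.5661 km; keep the coarser place, 10^3.
Result: 1.6 × 10^4 km.

1.6 × 10^4 km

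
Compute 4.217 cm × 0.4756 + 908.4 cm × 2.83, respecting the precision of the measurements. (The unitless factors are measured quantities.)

2.57 × 10³ cm

4.217 × 0.4756 = 2.0056052 → 2.006 cm (4 s.f., last digit at the 10^-3 place).
908.4 × 2.83 = 2570.772 → 2.57 × 10³ cm (3 s.f., last digit at the 10^1 place).
Sum: 2572.7776052 cm; keep the coarser place, 10^1.
Result: 2.57 × 10³ cm.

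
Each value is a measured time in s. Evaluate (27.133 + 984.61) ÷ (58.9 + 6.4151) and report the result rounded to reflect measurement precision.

27.133 + 984.61 = 1011.743, limited to 2 d.p. → 6 s.f.; 58.9 + 6.4151 = 65.3151, limited to 1 d.p. → 3 s.f.
Carrying full precision, 1011.743 ÷ 65.3151 = 15.4901852711…; keep min(6, 3) = 3 s.f.
Rounded to 3 significant figures: 15.5.

15.5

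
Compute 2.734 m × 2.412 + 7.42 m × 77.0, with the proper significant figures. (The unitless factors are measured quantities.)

2.734 × 2.412 = 6.594408 → 6.594 m (4 s.f., last digit at the 10^-3 place).
7.42 × 77.0 = 571.34 → 571 m (3 s.f., last digit at the 10^0 place).
Sum: 577.934408 m; keep the coarser place, 10^0.
Result: 578 m.

578 m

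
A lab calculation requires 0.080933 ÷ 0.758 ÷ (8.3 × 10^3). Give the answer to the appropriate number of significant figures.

0.080933 ÷ 0.758 ÷ (8.3 × 10^3) = 0.0000128640684108…
Multiplication/division keeps the fewest significant figures: 0.080933 → 5 s.f., 0.758 → 3 s.f., 8.3 × 10^3 → 2 s.f.; limit is 2.
Rounded to 2 significant figures: 1.3 × 10^-5.

1.3 × 10^-5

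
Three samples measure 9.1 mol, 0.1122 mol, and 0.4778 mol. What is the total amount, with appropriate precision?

9.7 mol

9.1 mol + 0.1122 mol + 0.4778 mol = 9.6900 mol.
Addition/subtraction keeps the fewest decimal places: 9.1 → 1 decimal place, 0.1122 → 4 decimal places, 0.4778 → 4 decimal places; limit is 1.
Rounded to 1 decimal place: 9.7 mol.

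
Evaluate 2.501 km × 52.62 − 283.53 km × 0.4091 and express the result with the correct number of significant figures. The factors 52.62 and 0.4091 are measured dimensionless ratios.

2.501 × 52.62 = 131.60262 → 131.6 km (4 s.f., last digit at the 10^-1 place).
283.53 × 0.4091 = 115.992123 → 116.0 km (4 s.f., last digit at the 10^-1 place).
Difference: 15.610497 km; keep the coarser place, 10^-1.
Result: 15.6 km.

15.6 km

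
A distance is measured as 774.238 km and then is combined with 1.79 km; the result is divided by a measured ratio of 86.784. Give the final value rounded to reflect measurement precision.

774.238 km + 1.79 km = 776.028 km; the sum is limited to 2 decimal places (5 s.f.).
Carrying full precision, 776.028 ÷ 86.784 = 8.9420630531… km; 86.784 has 5 s.f., so the result keeps min(5, 5) = 5 s.f.
Rounded to 5 significant figures: 8.9421 km.

8.9421 km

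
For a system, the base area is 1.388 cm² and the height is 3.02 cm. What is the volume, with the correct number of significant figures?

volume = 1.388 cm² × 3.02 cm = 4.19176 cm³.
1.388 has 4 significant figures; 3.02 has 3.
Division/multiplication keeps the fewest: 3 significant figures.
Rounded: 4.19 cm³.

4.19 cm³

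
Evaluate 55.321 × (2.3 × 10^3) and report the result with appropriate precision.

55.321 × (2.3 × 10^3) = 127238.3
Multiplication/division keeps the fewest significant figures: 55.321 → 5 s.f., 2.3 × 10^3 → 2 s.f.; limit is 2.
Rounded to 2 significant figures: 1.3 × 10^5.

1.3 × 10^5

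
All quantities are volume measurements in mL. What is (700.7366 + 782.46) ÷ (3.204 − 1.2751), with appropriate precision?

768.9

700.7366 + 782.46 = 1483.1966, limited to 2 d.p. → 6 s.f.; 3.204 − 1.2751 = 1.9289, limited to 3 d.p. → 4 s.f.
Carrying full precision, 1483.1966 ÷ 1.9289 = 768.93390015…; keep min(6, 4) = 4 s.f.
Rounded to 4 significant figures: 768.9.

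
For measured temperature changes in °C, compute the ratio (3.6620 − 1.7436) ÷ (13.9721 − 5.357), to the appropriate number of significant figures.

0.2227

3.6620 − 1.7436 = 1.9184, limited to 4 d.p. → 5 s.f.; 13.9721 − 5.357 = 8.6151, limited to 3 d.p. → 4 s.f.
Carrying full precision, 1.9184 ÷ 8.6151 = 0.222678784924…; keep min(5, 4) = 4 s.f.
Rounded to 4 significant figures: 0.2227.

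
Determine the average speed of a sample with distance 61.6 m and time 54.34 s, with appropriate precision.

1.13 m/s

average speed = 61.6 m ÷ 54.34 s = 1.13360323887… m/s.
61.6 has 3 significant figures; 54.34 has 4.
Division/multiplication keeps the fewest: 3 significant figures.
Rounded: 1.13 m/s.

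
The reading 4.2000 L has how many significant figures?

4.2000: trailing zeros after a decimal point are significant.

5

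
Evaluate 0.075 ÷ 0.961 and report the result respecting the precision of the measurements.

0.078

0.075 ÷ 0.961 = 0.0780437044745…
Multiplication/division keeps the fewest significant figures: 0.075 → 2 s.f., 0.961 → 3 s.f.; limit is 2.
Rounded to 2 significant figures: 0.078.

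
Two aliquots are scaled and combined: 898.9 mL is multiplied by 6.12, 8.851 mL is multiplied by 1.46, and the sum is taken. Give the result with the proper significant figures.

898.9 × 6.12 = 5501.268 → 5.50 × 10^3 mL (3 s.f., last digit at the 10^1 place).
8.851 × 1.46 = 12.92246 → 12.9 mL (3 s.f., last digit at the 10^-1 place).
Sum: 5514.19046 mL; keep the coarser place, 10^1.
Result: 5.51 × 10^3 mL.

5.51 × 10^3 mL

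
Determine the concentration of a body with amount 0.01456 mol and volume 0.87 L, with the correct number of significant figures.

concentration = 0.01456 mol ÷ 0.87 L = 0.0167356321839… mol/L.
0.01456 has 4 significant figures; 0.87 has 2.
Division/multiplication keeps the fewest: 2 significant figures.
Rounded: 0.017 mol/L.

0.017 mol/L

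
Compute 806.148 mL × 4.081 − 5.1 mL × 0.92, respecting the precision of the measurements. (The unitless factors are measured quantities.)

3285 mL

806.148 × 4.081 = 3289.889988 → 3290. mL (4 s.f., last digit at the 10^0 place).
5.1 × 0.92 = 4.692 → 4.7 mL (2 s.f., last digit at the 10^-1 place).
Difference: 3285.197988 mL; keep the coarser place, 10^0.
Result: 3285 mL.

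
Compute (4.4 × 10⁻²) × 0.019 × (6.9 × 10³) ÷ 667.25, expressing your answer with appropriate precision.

(4.4 × 10⁻²) × 0.019 × (6.9 × 10³) ÷ 667.25 = 0.00864503559386…
Multiplication/division keeps the fewest significant figures: 4.4 × 10⁻² → 2 s.f., 0.019 → 2 s.f., 6.9 × 10³ → 2 s.f., 667.25 → 5 s.f.; limit is 2.
Rounded to 2 significant figures: 8.6 × 10⁻³.

8.6 × 10⁻³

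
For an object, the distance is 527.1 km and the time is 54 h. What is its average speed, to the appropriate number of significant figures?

9.8 km/h

average speed = 527.1 km ÷ 54 h = 9.76111111111… km/h.
527.1 has 4 significant figures; 54 has 2.
Division/multiplication keeps the fewest: 2 significant figures.
Rounded: 9.8 km/h.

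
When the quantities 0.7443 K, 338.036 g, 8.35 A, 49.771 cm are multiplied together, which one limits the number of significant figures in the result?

8.35 A

0.7443 K → 4 s.f.; 338.036 g → 6 s.f.; 8.35 A → 3 s.f.; 49.771 cm → 5 s.f.
The fewest is 3 significant figures, from 8.35 A.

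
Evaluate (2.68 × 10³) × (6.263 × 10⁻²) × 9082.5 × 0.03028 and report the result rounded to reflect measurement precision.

4.62 × 10⁴

(2.68 × 10³) × (6.263 × 10⁻²) × 9082.5 × 0.03028 = 46161.348056…
Multiplication/division keeps the fewest significant figures: 2.68 × 10³ → 3 s.f., 6.263 × 10⁻² → 4 s.f., 9082.5 → 5 s.f., 0.03028 → 4 s.f.; limit is 3.
Rounded to 3 significant figures: 4.62 × 10⁴.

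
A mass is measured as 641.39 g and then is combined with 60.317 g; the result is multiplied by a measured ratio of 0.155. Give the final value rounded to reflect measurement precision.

641.39 g + 60.317 g = 701.707 g; the sum is limited to 2 decimal places (5 s.f.).
Carrying full precision, 701.707 × 0.155 = 108.764585 g; 0.155 has 3 s.f., so the result keeps min(5, 3) = 3 s.f.
Rounded to 3 significant figures: 109 g.

109 g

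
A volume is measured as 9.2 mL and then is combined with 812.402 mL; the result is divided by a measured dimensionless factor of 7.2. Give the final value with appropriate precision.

1.1 × 10² mL

9.2 mL + 812.402 mL = 821.602 mL; the sum is limited to 1 decimal place (4 s.f.).
Carrying full precision, 821.602 ÷ 7.2 = 114.111388889… mL; 7.2 has 2 s.f., so the result keeps min(4, 2) = 2 s.f.
Rounded to 2 significant figures: 1.1 × 10² mL.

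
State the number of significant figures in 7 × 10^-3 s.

7 × 10^-3: in scientific notation every digit of the coefficient is significant.

1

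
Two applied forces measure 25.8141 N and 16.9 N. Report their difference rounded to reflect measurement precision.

8.9 N

25.8141 N − 16.9 N = 8.9141 N.
Addition/subtraction keeps the fewest decimal places: 25.8141 → 4 decimal places, 16.9 → 1 decimal place; limit is 1.
Rounded to 1 decimal place: 8.9 N.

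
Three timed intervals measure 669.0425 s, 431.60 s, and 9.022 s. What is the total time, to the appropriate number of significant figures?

669.0425 s + 431.60 s + 9.022 s = 1109.6645 s.
Addition/subtraction keeps the fewest decimal places: 669.0425 → 4 decimal places, 431.60 → 2 decimal places, 9.022 → 3 decimal places; limit is 2.
Rounded to 2 decimal places: 1109.66 s.

1109.66 s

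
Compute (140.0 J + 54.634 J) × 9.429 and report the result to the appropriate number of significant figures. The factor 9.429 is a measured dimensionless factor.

1835 J

140.0 J + 54.634 J = 194.634 J; the sum is limited to 1 decimal place (4 s.f.).
Carrying full precision, 194.634 × 9.429 = 1835.203986 J; 9.429 has 4 s.f., so the result keeps min(4, 4) = 4 s.f.
Rounded to 4 significant figures: 1835 J.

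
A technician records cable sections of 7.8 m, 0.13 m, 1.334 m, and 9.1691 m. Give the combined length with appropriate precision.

7.8 m + 0.13 m + 1.334 m + 9.1691 m = 18.4331 m.
Addition/subtraction keeps the fewest decimal places: 7.8 → 1 decimal place, 0.13 → 2 decimal places, 1.334 → 3 decimal places, 9.1691 → 4 decimal places; limit is 1.
Rounded to 1 decimal place: 18.4 m.

18.4 m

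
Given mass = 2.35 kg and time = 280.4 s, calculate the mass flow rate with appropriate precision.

mass flow rate = 2.35 kg ÷ 280.4 s = 0.00838088445078… kg/s.
2.35 has 3 significant figures; 280.4 has 4.
Division/multiplication keeps the fewest: 3 significant figures.
Rounded: 0.00838 kg/s.

0.00838 kg/s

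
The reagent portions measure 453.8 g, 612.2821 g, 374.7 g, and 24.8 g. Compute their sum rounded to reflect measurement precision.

1465.6 g

453.8 g + 612.2821 g + 374.7 g + 24.8 g = 1465.5821 g.
Addition/subtraction keeps the fewest decimal places: 453.8 → 1 decimal place, 612.2821 → 4 decimal places, 374.7 → 1 decimal place, 24.8 → 1 decimal place; limit is 1.
Rounded to 1 decimal place: 1465.6 g.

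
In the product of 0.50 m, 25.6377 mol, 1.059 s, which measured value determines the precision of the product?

0.50 m → 2 s.f.; 25.6377 mol → 6 s.f.; 1.059 s → 4 s.f.
The fewest is 2 significant figures, from 0.50 m.

0.50 m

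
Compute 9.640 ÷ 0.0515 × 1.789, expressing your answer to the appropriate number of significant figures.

9.640 ÷ 0.0515 × 1.789 = 334.873009709…
Multiplication/division keeps the fewest significant figures: 9.640 → 4 s.f., 0.0515 → 3 s.f., 1.789 → 4 s.f.; limit is 3.
Rounded to 3 significant figures: 335.

335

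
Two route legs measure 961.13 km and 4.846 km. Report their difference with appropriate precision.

956.28 km

961.13 km − 4.846 km = 956.284 km.
Addition/subtraction keeps the fewest decimal places: 961.13 → 2 decimal places, 4.846 → 3 decimal places; limit is 2.
Rounded to 2 decimal places: 956.28 km.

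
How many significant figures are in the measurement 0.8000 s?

4

0.8000: leading zeros are not significant; trailing zeros after a decimal point are significant.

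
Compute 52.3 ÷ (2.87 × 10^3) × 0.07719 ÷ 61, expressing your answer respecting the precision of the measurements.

52.3 ÷ (2.87 × 10^3) × 0.07719 ÷ 61 = 0.0000230595590335…
Multiplication/division keeps the fewest significant figures: 52.3 → 3 s.f., 2.87 × 10^3 → 3 s.f., 0.07719 → 4 s.f., 61 → 2 s.f.; limit is 2.
Rounded to 2 significant figures: 2.3 × 10^-5.

2.3 × 10^-5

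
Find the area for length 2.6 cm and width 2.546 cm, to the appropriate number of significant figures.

6.6 cm²

area = 2.6 cm × 2.546 cm = 6.6196 cm².
2.6 has 2 significant figures; 2.546 has 4.
Division/multiplication keeps the fewest: 2 significant figures.
Rounded: 6.6 cm².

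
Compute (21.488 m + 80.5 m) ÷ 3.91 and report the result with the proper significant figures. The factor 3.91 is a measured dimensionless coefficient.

26.1 m

21.488 m + 80.5 m = 101.988 m; the sum is limited to 1 decimal place (4 s.f.).
Carrying full precision, 101.988 ÷ 3.91 = 26.083887468… m; 3.91 has 3 s.f., so the result keeps min(4, 3) = 3 s.f.
Rounded to 3 significant figures: 26.1 m.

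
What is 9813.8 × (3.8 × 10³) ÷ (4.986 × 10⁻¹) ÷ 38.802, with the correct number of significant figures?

9813.8 × (3.8 × 10³) ÷ (4.986 × 10⁻¹) ÷ 38.802 = 1927588.88849…
Multiplication/division keeps the fewest significant figures: 9813.8 → 5 s.f., 3.8 × 10³ → 2 s.f., 4.986 × 10⁻¹ → 4 s.f., 38.802 → 5 s.f.; limit is 2.
Rounded to 2 significant figures: 1.9 × 10⁶.

1.9 × 10⁶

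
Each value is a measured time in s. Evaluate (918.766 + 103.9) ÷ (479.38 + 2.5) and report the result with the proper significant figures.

918.766 + 103.9 = 1022.666, limited to 1 d.p. → 5 s.f.; 479.38 + 2.5 = 481.88, limited to 1 d.p. → 4 s.f.
Carrying full precision, 1022.666 ÷ 481.88 = 2.12224205196…; keep min(5, 4) = 4 s.f.
Rounded to 4 significant figures: 2.122.

2.122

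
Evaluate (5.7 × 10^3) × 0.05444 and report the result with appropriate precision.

(5.7 × 10^3) × 0.05444 = 310.308
Multiplication/division keeps the fewest significant figures: 5.7 × 10^3 → 2 s.f., 0.05444 → 4 s.f.; limit is 2.
Rounded to 2 significant figures: 3.1 × 10^2.

3.1 × 10^2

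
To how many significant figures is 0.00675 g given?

0.00675: leading zeros are not significant.

3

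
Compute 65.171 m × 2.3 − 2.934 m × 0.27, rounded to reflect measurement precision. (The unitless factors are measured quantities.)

1.5 × 10^2 m

65.171 × 2.3 = 149.8933 → 1.5 × 10^2 m (2 s.f., last digit at the 10^1 place).
2.934 × 0.27 = 0.79218 → 0.79 m (2 s.f., last digit at the 10^-2 place).
Difference: 149.10112 m; keep the coarser place, 10^1.
Result: 1.5 × 10^2 m.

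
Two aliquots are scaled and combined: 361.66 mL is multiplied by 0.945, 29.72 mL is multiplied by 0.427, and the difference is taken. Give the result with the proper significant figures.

329 mL

361.66 × 0.945 = 341.7687 → 342 mL (3 s.f., last digit at the 10^0 place).
29.72 × 0.427 = 12.69044 → 12.7 mL (3 s.f., last digit at the 10^-1 place).
Difference: 329.07826 mL; keep the coarser place, 10^0.
Result: 329 mL.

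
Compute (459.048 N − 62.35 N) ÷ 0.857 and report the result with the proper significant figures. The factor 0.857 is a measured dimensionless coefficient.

463 N

459.048 N − 62.35 N = 396.698 N; the difference is limited to 2 decimal places (5 s.f.).
Carrying full precision, 396.698 ÷ 0.857 = 462.891481914… N; 0.857 has 3 s.f., so the result keeps min(5, 3) = 3 s.f.
Rounded to 3 significant figures: 463 N.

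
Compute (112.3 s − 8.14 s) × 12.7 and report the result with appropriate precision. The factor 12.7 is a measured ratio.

112.3 s − 8.14 s = 104.16 s; the difference is limited to 1 decimal place (4 s.f.).
Carrying full precision, 104.16 × 12.7 = 1322.832 s; 12.7 has 3 s.f., so the result keeps min(4, 3) = 3 s.f.
Rounded to 3 significant figures: 1.32 × 10^3 s.

1.32 × 10^3 s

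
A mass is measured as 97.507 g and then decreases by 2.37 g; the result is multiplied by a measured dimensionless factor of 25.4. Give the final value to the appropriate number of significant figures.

97.507 g − 2.37 g = 95.137 g; the difference is limited to 2 decimal places (4 s.f.).
Carrying full precision, 95.137 × 25.4 = 2416.4798 g; 25.4 has 3 s.f., so the result keeps min(4, 3) = 3 s.f.
Rounded to 3 significant figures: 2.42 × 10^3 g.

2.42 × 10^3 g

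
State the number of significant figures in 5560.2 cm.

5

5560.2: zeros between nonzero digits are significant.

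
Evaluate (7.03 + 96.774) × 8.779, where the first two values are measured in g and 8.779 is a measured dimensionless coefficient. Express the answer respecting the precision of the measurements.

911.3 g

7.03 g + 96.774 g = 103.804 g; the sum is limited to 2 decimal places (5 s.f.).
Carrying full precision, 103.804 × 8.779 = 911.295316 g; 8.779 has 4 s.f., so the result keeps min(5, 4) = 4 s.f.
Rounded to 4 significant figures: 911.3 g.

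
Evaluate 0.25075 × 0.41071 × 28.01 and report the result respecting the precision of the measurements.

0.25075 × 0.41071 × 28.01 = 2.88462476532…
Multiplication/division keeps the fewest significant figures: 0.25075 → 5 s.f., 0.41071 → 5 s.f., 28.01 → 4 s.f.; limit is 4.
Rounded to 4 significant figures: 2.885.

2.885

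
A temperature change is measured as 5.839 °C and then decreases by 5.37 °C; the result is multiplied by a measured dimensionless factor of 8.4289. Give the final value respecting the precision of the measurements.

5.839 °C − 5.37 °C = 0.469 °C; the difference is limited to 2 decimal places (2 s.f.).
Carrying full precision, 0.469 × 8.4289 = 3.9531541 °C; 8.4289 has 5 s.f., so the result keeps min(2, 5) = 2 s.f.
Rounded to 2 significant figures: 4.0 °C.

4.0 °C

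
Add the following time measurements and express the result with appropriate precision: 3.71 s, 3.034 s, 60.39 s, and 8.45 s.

3.71 s + 3.034 s + 60.39 s + 8.45 s = 75.584 s.
Addition/subtraction keeps the fewest decimal places: 3.71 → 2 decimal places, 3.034 → 3 decimal places, 60.39 → 2 decimal places, 8.45 → 2 decimal places; limit is 2.
Rounded to 2 decimal places: 75.58 s.

75.58 s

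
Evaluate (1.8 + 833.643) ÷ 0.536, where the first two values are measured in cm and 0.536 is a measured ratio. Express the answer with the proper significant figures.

1.56 × 10³ cm

1.8 cm + 833.643 cm = 835.443 cm; the sum is limited to 1 decimal place (4 s.f.).
Carrying full precision, 835.443 ÷ 0.536 = 1558.66231343… cm; 0.536 has 3 s.f., so the result keeps min(4, 3) = 3 s.f.
Rounded to 3 significant figures: 1.56 × 10³ cm.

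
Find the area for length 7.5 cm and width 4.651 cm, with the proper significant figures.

area = 7.5 cm × 4.651 cm = 34.8825 cm².
7.5 has 2 significant figures; 4.651 has 4.
Division/multiplication keeps the fewest: 2 significant figures.
Rounded: 35 cm².

35 cm²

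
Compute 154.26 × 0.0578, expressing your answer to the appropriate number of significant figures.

154.26 × 0.0578 = 8.916228
Multiplication/division keeps the fewest significant figures: 154.26 → 5 s.f., 0.0578 → 3 s.f.; limit is 3.
Rounded to 3 significant figures: 8.92.

8.92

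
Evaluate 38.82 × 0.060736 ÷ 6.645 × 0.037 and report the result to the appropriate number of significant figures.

38.82 × 0.060736 ÷ 6.645 × 0.037 = 0.0131282989074…
Multiplication/division keeps the fewest significant figures: 38.82 → 4 s.f., 0.060736 → 5 s.f., 6.645 → 4 s.f., 0.037 → 2 s.f.; limit is 2.
Rounded to 2 significant figures: 0.013.

0.013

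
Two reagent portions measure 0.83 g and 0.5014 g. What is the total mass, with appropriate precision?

1.33 g

0.83 g + 0.5014 g = 1.3314 g.
Addition/subtraction keeps the fewest decimal places: 0.83 → 2 decimal places, 0.5014 → 4 decimal places; limit is 2.
Rounded to 2 decimal places: 1.33 g.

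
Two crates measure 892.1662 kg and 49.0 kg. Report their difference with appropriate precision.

892.1662 kg − 49.0 kg = 843.1662 kg.
Addition/subtraction keeps the fewest decimal places: 892.1662 → 4 decimal places, 49.0 → 1 decimal place; limit is 1.
Rounded to 1 decimal place: 843.2 kg.

843.2 kg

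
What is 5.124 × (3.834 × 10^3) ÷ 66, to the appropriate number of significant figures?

3.0 × 10^2

5.124 × (3.834 × 10^3) ÷ 66 = 297.657818182…
Multiplication/division keeps the fewest significant figures: 5.124 → 4 s.f., 3.834 × 10^3 → 4 s.f., 66 → 2 s.f.; limit is 2.
Rounded to 2 significant figures: 3.0 × 10^2.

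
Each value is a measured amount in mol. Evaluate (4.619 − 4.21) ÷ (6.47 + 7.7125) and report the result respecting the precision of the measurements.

4.619 − 4.21 = 0.409, limited to 2 d.p. → 2 s.f.; 6.47 + 7.7125 = 14.1825, limited to 2 d.p. → 4 s.f.
Carrying full precision, 0.409 ÷ 14.1825 = 0.0288383571303…; keep min(2, 4) = 2 s.f.
Rounded to 2 significant figures: 0.029.

0.029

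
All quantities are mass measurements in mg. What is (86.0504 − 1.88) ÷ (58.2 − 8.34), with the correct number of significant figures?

1.69

86.0504 − 1.88 = 84.1704, limited to 2 d.p. → 4 s.f.; 58.2 − 8.34 = 49.86, limited to 1 d.p. → 3 s.f.
Carrying full precision, 84.1704 ÷ 49.86 = 1.68813477738…; keep min(4, 3) = 3 s.f.
Rounded to 3 significant figures: 1.69.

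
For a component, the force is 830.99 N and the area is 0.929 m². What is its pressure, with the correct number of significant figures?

pressure = 830.99 N ÷ 0.929 m² = 894.499461787… Pa.
830.99 has 5 significant figures; 0.929 has 3.
Division/multiplication keeps the fewest: 3 significant figures.
Rounded: 894 Pa.

894 Pa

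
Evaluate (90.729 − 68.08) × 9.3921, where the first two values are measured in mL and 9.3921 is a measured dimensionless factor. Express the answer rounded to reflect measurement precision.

2.127 × 10² mL

90.729 mL − 68.08 mL = 22.649 mL; the difference is limited to 2 decimal places (4 s.f.).
Carrying full precision, 22.649 × 9.3921 = 212.7216729 mL; 9.3921 has 5 s.f., so the result keeps min(4, 5) = 4 s.f.
Rounded to 4 significant figures: 2.127 × 10² mL.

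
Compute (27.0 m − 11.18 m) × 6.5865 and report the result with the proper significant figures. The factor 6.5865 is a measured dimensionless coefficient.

27.0 m − 11.18 m = 15.82 m; the difference is limited to 1 decimal place (3 s.f.).
Carrying full precision, 15.82 × 6.5865 = 104.19843 m; 6.5865 has 5 s.f., so the result keeps min(3, 5) = 3 s.f.
Rounded to 3 significant figures: 1.04 × 10^2 m.

1.04 × 10^2 m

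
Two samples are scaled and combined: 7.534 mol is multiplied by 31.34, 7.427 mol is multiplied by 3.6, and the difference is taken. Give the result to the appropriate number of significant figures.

209 mol

7.534 × 31.34 = 236.11556 → 236.1 mol (4 s.f., last digit at the 10^-1 place).
7.427 × 3.6 = 26.7372 → 27 mol (2 s.f., last digit at the 10^0 place).
Difference: 209.37836 mol; keep the coarser place, 10^0.
Result: 209 mol.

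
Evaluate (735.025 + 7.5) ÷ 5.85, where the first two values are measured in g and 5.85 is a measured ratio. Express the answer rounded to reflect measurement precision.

1.27 × 10² g

735.025 g + 7.5 g = 742.525 g; the sum is limited to 1 decimal place (4 s.f.).
Carrying full precision, 742.525 ÷ 5.85 = 126.927350427… g; 5.85 has 3 s.f., so the result keeps min(4, 3) = 3 s.f.
Rounded to 3 significant figures: 1.27 × 10² g.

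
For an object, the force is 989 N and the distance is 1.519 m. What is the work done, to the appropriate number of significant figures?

work done = 989 N × 1.519 m = 1502.291 J.
989 has 3 significant figures; 1.519 has 4.
Division/multiplication keeps the fewest: 3 significant figures.
Rounded: 1.50 × 10^3 J.

1.50 × 10^3 J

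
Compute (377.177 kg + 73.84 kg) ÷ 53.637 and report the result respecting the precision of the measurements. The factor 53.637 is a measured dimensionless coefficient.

377.177 kg + 73.84 kg = 451.017 kg; the sum is limited to 2 decimal places (5 s.f.).
Carrying full precision, 451.017 ÷ 53.637 = 8.40869176128… kg; 53.637 has 5 s.f., so the result keeps min(5, 5) = 5 s.f.
Rounded to 5 significant figures: 8.4087 kg.

8.4087 kg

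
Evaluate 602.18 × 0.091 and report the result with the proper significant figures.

55

602.18 × 0.091 = 54.79838
Multiplication/division keeps the fewest significant figures: 602.18 → 5 s.f., 0.091 → 2 s.f.; limit is 2.
Rounded to 2 significant figures: 55.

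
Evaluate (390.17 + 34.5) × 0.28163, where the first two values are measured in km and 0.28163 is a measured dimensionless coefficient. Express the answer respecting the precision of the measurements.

390.17 km + 34.5 km = 424.67 km; the sum is limited to 1 decimal place (4 s.f.).
Carrying full precision, 424.67 × 0.28163 = 119.5998121 km; 0.28163 has 5 s.f., so the result keeps min(4, 5) = 4 s.f.
Rounded to 4 significant figures: 119.6 km.

119.6 km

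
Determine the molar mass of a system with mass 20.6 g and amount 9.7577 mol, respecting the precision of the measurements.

2.11 g/mol

molar mass = 20.6 g ÷ 9.7577 mol = 2.11115324308… g/mol.
20.6 has 3 significant figures; 9.7577 has 5.
Division/multiplication keeps the fewest: 3 significant figures.
Rounded: 2.11 g/mol.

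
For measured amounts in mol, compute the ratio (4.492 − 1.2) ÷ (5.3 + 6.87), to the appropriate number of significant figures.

0.27

4.492 − 1.2 = 3.292, limited to 1 d.p. → 2 s.f.; 5.3 + 6.87 = 12.17, limited to 1 d.p. → 3 s.f.
Carrying full precision, 3.292 ÷ 12.17 = 0.270501232539…; keep min(2, 3) = 2 s.f.
Rounded to 2 significant figures: 0.27.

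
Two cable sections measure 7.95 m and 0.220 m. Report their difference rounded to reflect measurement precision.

7.95 m − 0.220 m = 7.730 m.
Addition/subtraction keeps the fewest decimal places: 7.95 → 2 decimal places, 0.220 → 3 decimal places; limit is 2.
Rounded to 2 decimal places: 7.73 m.

7.73 m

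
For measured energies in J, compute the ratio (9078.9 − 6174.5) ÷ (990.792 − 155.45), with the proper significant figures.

9078.9 − 6174.5 = 2904.4, limited to 1 d.p. → 5 s.f.; 990.792 − 155.45 = 835.342, limited to 2 d.p. → 5 s.f.
Carrying full precision, 2904.4 ÷ 835.342 = 3.47689928197…; keep min(5, 5) = 5 s.f.
Rounded to 5 significant figures: 3.4769.

3.4769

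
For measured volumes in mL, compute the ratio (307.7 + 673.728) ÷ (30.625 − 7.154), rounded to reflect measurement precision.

307.7 + 673.728 = 981.428, limited to 1 d.p. → 4 s.f.; 30.625 − 7.154 = 23.471, limited to 3 d.p. → 5 s.f.
Carrying full precision, 981.428 ÷ 23.471 = 41.8144944826…; keep min(4, 5) = 4 s.f.
Rounded to 4 significant figures: 41.81.

41.81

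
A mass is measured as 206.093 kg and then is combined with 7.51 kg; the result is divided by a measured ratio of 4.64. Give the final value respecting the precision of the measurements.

46.0 kg

206.093 kg + 7.51 kg = 213.603 kg; the sum is limited to 2 decimal places (5 s.f.).
Carrying full precision, 213.603 ÷ 4.64 = 46.0351293103… kg; 4.64 has 3 s.f., so the result keeps min(5, 3) = 3 s.f.
Rounded to 3 significant figures: 46.0 kg.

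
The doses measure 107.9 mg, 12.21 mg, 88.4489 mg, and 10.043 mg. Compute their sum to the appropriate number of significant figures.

218.6 mg

107.9 mg + 12.21 mg + 88.4489 mg + 10.043 mg = 218.6019 mg.
Addition/subtraction keeps the fewest decimal places: 107.9 → 1 decimal place, 12.21 → 2 decimal places, 88.4489 → 4 decimal places, 10.043 → 3 decimal places; limit is 1.
Rounded to 1 decimal place: 218.6 mg.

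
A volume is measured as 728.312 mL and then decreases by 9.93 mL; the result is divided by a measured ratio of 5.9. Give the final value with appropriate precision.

728.312 mL − 9.93 mL = 718.382 mL; the difference is limited to 2 decimal places (5 s.f.).
Carrying full precision, 718.382 ÷ 5.9 = 121.759661017… mL; 5.9 has 2 s.f., so the result keeps min(5, 2) = 2 s.f.
Rounded to 2 significant figures: 1.2 × 10² mL.

1.2 × 10² mL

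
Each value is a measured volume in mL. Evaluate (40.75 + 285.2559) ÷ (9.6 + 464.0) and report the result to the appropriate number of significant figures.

40.75 + 285.2559 = 326.0059, limited to 2 d.p. → 5 s.f.; 9.6 + 464.0 = 473.6, limited to 1 d.p. → 4 s.f.
Carrying full precision, 326.0059 ÷ 473.6 = 0.688357052365…; keep min(5, 4) = 4 s.f.
Rounded to 4 significant figures: 6.884 × 10^-1.

6.884 × 10^-1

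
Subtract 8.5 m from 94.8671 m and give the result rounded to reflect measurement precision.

86.4 m

94.8671 m − 8.5 m = 86.3671 m.
Addition/subtraction keeps the fewest decimal places: 94.8671 → 4 decimal places, 8.5 → 1 decimal place; limit is 1.
Rounded to 1 decimal place: 86.4 m.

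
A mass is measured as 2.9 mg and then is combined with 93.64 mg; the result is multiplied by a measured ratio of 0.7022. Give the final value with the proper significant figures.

67.8 mg

2.9 mg + 93.64 mg = 96.54 mg; the sum is limited to 1 decimal place (3 s.f.).
Carrying full precision, 96.54 × 0.7022 = 67.790388 mg; 0.7022 has 4 s.f., so the result keeps min(3, 4) = 3 s.f.
Rounded to 3 significant figures: 67.8 mg.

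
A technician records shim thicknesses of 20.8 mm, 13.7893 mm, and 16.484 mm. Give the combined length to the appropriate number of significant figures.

20.8 mm + 13.7893 mm + 16.484 mm = 51.0733 mm.
Addition/subtraction keeps the fewest decimal places: 20.8 → 1 decimal place, 13.7893 → 4 decimal places, 16.484 → 3 decimal places; limit is 1.
Rounded to 1 decimal place: 51.1 mm.

51.1 mm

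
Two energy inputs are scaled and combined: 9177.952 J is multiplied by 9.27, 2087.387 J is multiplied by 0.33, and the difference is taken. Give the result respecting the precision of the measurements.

8.44 × 10^4 J

9177.952 × 9.27 = 85079.61504 → 8.51 × 10^4 J (3 s.f., last digit at the 10^2 place).
2087.387 × 0.33 = 688.83771 → 6.9 × 10^2 J (2 s.f., last digit at the 10^1 place).
Difference: 84390.77733 J; keep the coarser place, 10^2.
Result: 8.44 × 10^4 J.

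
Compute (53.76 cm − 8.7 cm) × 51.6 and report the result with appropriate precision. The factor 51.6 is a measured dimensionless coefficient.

2.33 × 10^3 cm

53.76 cm − 8.7 cm = 45.06 cm; the difference is limited to 1 decimal place (3 s.f.).
Carrying full precision, 45.06 × 51.6 = 2325.096 cm; 51.6 has 3 s.f., so the result keeps min(3, 3) = 3 s.f.
Rounded to 3 significant figures: 2.33 × 10^3 cm.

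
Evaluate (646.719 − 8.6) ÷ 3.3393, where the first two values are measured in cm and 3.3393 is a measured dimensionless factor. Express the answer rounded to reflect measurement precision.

191.1 cm

646.719 cm − 8.6 cm = 638.119 cm; the difference is limited to 1 decimal place (4 s.f.).
Carrying full precision, 638.119 ÷ 3.3393 = 191.09364238… cm; 3.3393 has 5 s.f., so the result keeps min(4, 5) = 4 s.f.
Rounded to 4 significant figures: 191.1 cm.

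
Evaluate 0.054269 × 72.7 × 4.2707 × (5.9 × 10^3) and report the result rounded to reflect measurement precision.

9.9 × 10^4

0.054269 × 72.7 × 4.2707 × (5.9 × 10^3) = 99411.6555874…
Multiplication/division keeps the fewest significant figures: 0.054269 → 5 s.f., 72.7 → 3 s.f., 4.2707 → 5 s.f., 5.9 × 10^3 → 2 s.f.; limit is 2.
Rounded to 2 significant figures: 9.9 × 10^4.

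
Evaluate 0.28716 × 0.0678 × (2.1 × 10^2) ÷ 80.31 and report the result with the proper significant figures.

0.28716 × 0.0678 × (2.1 × 10^2) ÷ 80.31 = 0.0509100246545…
Multiplication/division keeps the fewest significant figures: 0.28716 → 5 s.f., 0.0678 → 3 s.f., 2.1 × 10^2 → 2 s.f., 80.31 → 4 s.f.; limit is 2.
Rounded to 2 significant figures: 0.051.

0.051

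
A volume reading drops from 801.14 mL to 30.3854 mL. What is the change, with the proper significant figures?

770.75 mL

801.14 mL − 30.3854 mL = 770.7546 mL.
Addition/subtraction keeps the fewest decimal places: 801.14 → 2 decimal places, 30.3854 → 4 decimal places; limit is 2.
Rounded to 2 decimal places: 770.75 mL.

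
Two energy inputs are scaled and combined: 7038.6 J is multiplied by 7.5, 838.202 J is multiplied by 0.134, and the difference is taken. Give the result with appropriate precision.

5.3 × 10⁴ J

7038.6 × 7.5 = 52789.5 → 5.3 × 10⁴ J (2 s.f., last digit at the 10^3 place).
838.202 × 0.134 = 112.319068 → 112 J (3 s.f., last digit at the 10^0 place).
Difference: 52677.180932 J; keep the coarser place, 10^3.
Result: 5.3 × 10⁴ J.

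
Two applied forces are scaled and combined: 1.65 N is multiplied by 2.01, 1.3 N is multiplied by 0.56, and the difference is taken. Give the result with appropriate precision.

2.59 N

1.65 × 2.01 = 3.3165 → 3.32 N (3 s.f., last digit at the 10^-2 place).
1.3 × 0.56 = 0.728 → 7.3 × 10^-1 N (2 s.f., last digit at the 10^-2 place).
Difference: 2.5885 N; keep the coarser place, 10^-2.
Result: 2.59 N.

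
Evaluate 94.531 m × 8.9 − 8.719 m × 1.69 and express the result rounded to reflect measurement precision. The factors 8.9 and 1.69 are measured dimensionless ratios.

8.3 × 10^2 m

94.531 × 8.9 = 841.3259 → 8.4 × 10^2 m (2 s.f., last digit at the 10^1 place).
8.719 × 1.69 = 14.73511 → 14.7 m (3 s.f., last digit at the 10^-1 place).
Difference: 826.59079 m; keep the coarser place, 10^1.
Result: 8.3 × 10^2 m.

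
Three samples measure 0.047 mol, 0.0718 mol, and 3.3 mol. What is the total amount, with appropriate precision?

0.047 mol + 0.0718 mol + 3.3 mol = 3.4188 mol.
Addition/subtraction keeps the fewest decimal places: 0.047 → 3 decimal places, 0.0718 → 4 decimal places, 3.3 → 1 decimal place; limit is 1.
Rounded to 1 decimal place: 3.4 mol.

3.4 mol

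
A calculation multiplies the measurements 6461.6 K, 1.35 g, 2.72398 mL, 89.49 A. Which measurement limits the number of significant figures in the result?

6461.6 K → 5 s.f.; 1.35 g → 3 s.f.; 2.72398 mL → 6 s.f.; 89.49 A → 4 s.f.
The fewest is 3 significant figures, from 1.35 g.

1.35 g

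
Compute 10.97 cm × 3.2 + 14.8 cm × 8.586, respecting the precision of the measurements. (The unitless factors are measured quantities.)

10.97 × 3.2 = 35.104 → 35 cm (2 s.f., last digit at the 10^0 place).
14.8 × 8.586 = 127.0728 → 127 cm (3 s.f., last digit at the 10^0 place).
Sum: 162.1768 cm; keep the coarser place, 10^0.
Result: 162 cm.

162 cm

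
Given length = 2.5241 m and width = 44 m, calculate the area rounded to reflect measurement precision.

area = 2.5241 m × 44 m = 111.0604 m².
2.5241 has 5 significant figures; 44 has 2.
Division/multiplication keeps the fewest: 2 significant figures.
Rounded: 1.1 × 10² m².

1.1 × 10² m²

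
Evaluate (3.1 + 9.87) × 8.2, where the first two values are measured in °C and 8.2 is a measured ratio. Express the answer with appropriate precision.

3.1 °C + 9.87 °C = 12.97 °C; the sum is limited to 1 decimal place (3 s.f.).
Carrying full precision, 12.97 × 8.2 = 106.354 °C; 8.2 has 2 s.f., so the result keeps min(3, 2) = 2 s.f.
Rounded to 2 significant figures: 1.1 × 10^2 °C.

1.1 × 10^2 °C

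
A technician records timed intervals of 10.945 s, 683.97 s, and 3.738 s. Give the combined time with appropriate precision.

10.945 s + 683.97 s + 3.738 s = 698.653 s.
Addition/subtraction keeps the fewest decimal places: 10.945 → 3 decimal places, 683.97 → 2 decimal places, 3.738 → 3 decimal places; limit is 2.
Rounded to 2 decimal places: 698.65 s.

698.65 s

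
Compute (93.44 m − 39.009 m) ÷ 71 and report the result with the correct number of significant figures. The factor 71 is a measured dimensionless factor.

0.77 m

93.44 m − 39.009 m = 54.431 m; the difference is limited to 2 decimal places (4 s.f.).
Carrying full precision, 54.431 ÷ 71 = 0.766633802817… m; 71 has 2 s.f., so the result keeps min(4, 2) = 2 s.f.
Rounded to 2 significant figures: 0.77 m.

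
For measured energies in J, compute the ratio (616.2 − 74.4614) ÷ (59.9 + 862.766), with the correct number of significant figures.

0.5871

616.2 − 74.4614 = 541.7386, limited to 1 d.p. → 4 s.f.; 59.9 + 862.766 = 922.666, limited to 1 d.p. → 4 s.f.
Carrying full precision, 541.7386 ÷ 922.666 = 0.587144860654…; keep min(4, 4) = 4 s.f.
Rounded to 4 significant figures: 0.5871.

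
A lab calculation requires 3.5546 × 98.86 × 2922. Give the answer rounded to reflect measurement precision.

1.027 × 10^6

3.5546 × 98.86 × 2922 = 1026813.46303…
Multiplication/division keeps the fewest significant figures: 3.5546 → 5 s.f., 98.86 → 4 s.f., 2922 → 4 s.f.; limit is 4.
Rounded to 4 significant figures: 1.027 × 10^6.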